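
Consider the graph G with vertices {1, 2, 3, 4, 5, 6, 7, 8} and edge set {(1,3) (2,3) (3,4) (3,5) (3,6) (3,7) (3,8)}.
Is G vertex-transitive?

No

Vertex 3 is the only vertex of degree 7, so every automorphism fixes it; G is not vertex-transitive.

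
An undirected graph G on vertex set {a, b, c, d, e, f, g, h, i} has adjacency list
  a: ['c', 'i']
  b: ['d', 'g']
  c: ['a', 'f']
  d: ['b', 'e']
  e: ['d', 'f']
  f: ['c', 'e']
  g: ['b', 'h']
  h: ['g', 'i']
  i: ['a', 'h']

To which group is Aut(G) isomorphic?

G is 2-regular and connected on 9 vertices, i.e. the cycle C_9. C_9 has 9 rotations and 9 reflections, so Aut(C_9) ≅ D_9 of order 18.

the dihedral group of order 18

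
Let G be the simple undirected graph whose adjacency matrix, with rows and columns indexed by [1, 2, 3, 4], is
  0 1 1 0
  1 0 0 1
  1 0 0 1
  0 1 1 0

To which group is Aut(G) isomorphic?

the dihedral group of order 8

G is 2-regular and connected on 4 vertices, i.e. the cycle C_4. C_4 has 4 rotations and 4 reflections, so Aut(C_4) ≅ D_4 of order 8.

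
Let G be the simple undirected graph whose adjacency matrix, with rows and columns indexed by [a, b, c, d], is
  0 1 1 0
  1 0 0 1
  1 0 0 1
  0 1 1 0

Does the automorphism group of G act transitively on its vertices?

Every vertex has degree 2 and the graph is connected, so G is the 4-cycle C_4. The automorphisms of the 4-cycle are exactly the symmetries of a regular 4-gon: the dihedral group D_4, |D_4| = 8. This group acts transitively on the 4 vertices.

Yes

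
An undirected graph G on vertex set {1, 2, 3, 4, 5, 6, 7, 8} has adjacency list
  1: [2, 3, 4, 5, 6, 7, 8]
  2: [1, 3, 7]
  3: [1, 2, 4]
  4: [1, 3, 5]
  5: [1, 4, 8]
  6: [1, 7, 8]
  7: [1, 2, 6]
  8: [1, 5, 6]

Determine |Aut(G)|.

14

Vertex 1 is the unique vertex of degree 7; the remaining 7 vertices each have degree 3 and induce a cycle, so G is the wheel on 8 vertices with hub 1. With the hub fixed, the remaining symmetry is that of the rim cycle C_7, giving the dihedral group D_7.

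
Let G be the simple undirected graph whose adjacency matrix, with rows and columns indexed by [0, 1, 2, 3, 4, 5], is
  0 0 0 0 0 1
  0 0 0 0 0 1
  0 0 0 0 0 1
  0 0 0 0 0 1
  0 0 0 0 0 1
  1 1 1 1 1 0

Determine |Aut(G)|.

120

Vertex 5 has degree 5 and every other vertex has degree 1, so G is the star K_{1,5} with centre 5. Any automorphism fixes the centre and permutes the 5 leaves freely, so Aut(G) ≅ S_5 of order 5! = 120.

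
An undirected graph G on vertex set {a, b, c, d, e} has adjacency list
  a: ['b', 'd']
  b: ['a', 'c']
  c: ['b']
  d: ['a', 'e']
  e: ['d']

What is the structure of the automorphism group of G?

The degree sequence is [2, 2, 1, 2, 1]; the two degree-1 vertices c and e are the ends of a path, so G = P_5. The only nontrivial automorphism of a path is the end-to-end reflection, so Aut(G) ≅ Z_2.

C_2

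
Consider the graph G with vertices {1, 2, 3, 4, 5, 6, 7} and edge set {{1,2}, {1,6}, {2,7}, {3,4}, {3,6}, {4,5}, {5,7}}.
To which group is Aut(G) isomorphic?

D_7

Every vertex has degree 2 and the graph is connected, so G is the 7-cycle C_7. C_7 has 7 rotations and 7 reflections, so Aut(C_7) ≅ D_7 of order 14.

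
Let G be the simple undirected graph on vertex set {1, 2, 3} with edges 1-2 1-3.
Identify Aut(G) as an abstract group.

Z_2

The degree sequence is [2, 1, 1]; the two degree-1 vertices 2 and 3 are the ends of a path, so G = P_3. The only nontrivial automorphism of a path is the end-to-end reflection, so Aut(G) ≅ Z_2.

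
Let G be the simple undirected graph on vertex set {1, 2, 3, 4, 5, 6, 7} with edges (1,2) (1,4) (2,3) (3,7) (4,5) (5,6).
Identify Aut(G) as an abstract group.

the cyclic group of order 2

The degree sequence is [2, 2, 2, 2, 2, 1, 1]; the two degree-1 vertices 6 and 7 are the ends of a path, so G = P_7. A path has exactly one nontrivial symmetry — reversal — giving Aut(G) of order 2.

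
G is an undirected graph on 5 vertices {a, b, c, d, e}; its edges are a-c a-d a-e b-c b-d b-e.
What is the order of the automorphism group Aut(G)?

The vertices split by degree into {a, b} (degree 3) and {c, d, e} (degree 2); every edge runs between the two parts, so G is the complete bipartite graph K_{2,3}. The parts have unequal sizes, so no automorphism swaps them; each part is permuted independently, giving S_2 × S_3 of order 2!·3! = 12.

12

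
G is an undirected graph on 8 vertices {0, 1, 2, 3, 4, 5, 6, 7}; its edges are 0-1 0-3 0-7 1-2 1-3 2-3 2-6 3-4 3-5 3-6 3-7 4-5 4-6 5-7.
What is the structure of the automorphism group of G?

D_7

Vertex 3 is the unique vertex of degree 7; the remaining 7 vertices each have degree 3 and induce a cycle, so G is the wheel on 8 vertices with hub 3. Every automorphism fixes the hub and acts on the rim 7-cycle, so Aut(G) ≅ Aut(C_7) = D_7 of order 14.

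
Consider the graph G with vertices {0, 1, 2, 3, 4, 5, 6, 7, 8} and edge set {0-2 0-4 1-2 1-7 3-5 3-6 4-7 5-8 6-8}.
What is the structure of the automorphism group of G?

D_4 × D_5

G has two connected components, {0, 1, 2, 4, 7} and {3, 5, 6, 8}; each is 2-regular, so G = C_5 ⊔ C_4. No automorphism exchanges components of different sizes, hence Aut(G) is the direct product D_4 × D_5, order 80.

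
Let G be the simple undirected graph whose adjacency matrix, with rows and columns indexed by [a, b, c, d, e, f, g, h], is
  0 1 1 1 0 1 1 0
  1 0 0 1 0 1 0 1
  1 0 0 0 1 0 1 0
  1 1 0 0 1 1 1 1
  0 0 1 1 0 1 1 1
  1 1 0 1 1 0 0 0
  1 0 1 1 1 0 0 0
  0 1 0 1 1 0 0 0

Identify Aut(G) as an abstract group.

Degrees alone do not determine every vertex (e.g. a and e both have degree 5), but their neighbour-degree multisets differ: N(a) has degrees [3, 4, 4, 4, 6] while N(e) has degrees [3, 3, 4, 4, 6]. Repeating this refinement separates all vertices, so the only automorphism is the identity.

the trivial group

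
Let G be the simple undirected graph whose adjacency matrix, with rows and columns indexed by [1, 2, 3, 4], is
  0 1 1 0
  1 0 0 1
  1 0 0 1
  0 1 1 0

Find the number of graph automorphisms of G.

G is 2-regular and connected on 4 vertices, i.e. the cycle C_4. The automorphisms of the 4-cycle are exactly the symmetries of a regular 4-gon: the dihedral group D_4, |D_4| = 8.

8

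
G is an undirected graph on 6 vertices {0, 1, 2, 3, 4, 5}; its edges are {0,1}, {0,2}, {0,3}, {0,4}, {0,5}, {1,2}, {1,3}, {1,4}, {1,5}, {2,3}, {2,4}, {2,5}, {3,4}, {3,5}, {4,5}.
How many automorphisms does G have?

720

Every vertex has degree 5, so G is the complete graph K_6. Any permutation of the 6 vertices preserves K_6, so Aut(K_6) = S_6 of order 6! = 720.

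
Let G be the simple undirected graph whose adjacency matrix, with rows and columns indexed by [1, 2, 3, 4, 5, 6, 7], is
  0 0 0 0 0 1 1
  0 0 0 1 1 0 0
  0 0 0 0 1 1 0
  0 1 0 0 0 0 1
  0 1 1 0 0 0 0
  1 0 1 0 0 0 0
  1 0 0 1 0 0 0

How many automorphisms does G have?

14

Every vertex has degree 2 and the graph is connected, so G is the 7-cycle C_7. C_7 has 7 rotations and 7 reflections, so Aut(C_7) ≅ D_7 of order 14.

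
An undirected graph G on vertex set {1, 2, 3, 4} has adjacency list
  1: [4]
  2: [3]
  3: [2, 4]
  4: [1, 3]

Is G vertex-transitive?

No

Automorphisms preserve degree, but G has vertices of degree 1 and vertices of degree 2; no automorphism maps one to the other, so G is not vertex-transitive.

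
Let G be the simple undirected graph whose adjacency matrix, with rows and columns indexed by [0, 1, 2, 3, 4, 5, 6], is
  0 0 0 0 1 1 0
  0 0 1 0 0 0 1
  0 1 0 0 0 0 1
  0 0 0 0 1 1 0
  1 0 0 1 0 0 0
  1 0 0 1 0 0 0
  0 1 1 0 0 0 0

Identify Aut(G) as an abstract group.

D_4 × D_3

G has two connected components, {0, 3, 4, 5} and {1, 2, 6}; each is 2-regular, so G = C_4 ⊔ C_3. No automorphism exchanges components of different sizes, hence Aut(G) is the direct product D_4 × D_3, order 48.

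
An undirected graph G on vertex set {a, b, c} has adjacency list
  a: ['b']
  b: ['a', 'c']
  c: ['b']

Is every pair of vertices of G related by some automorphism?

No

Vertex b is the only vertex of degree 2, so every automorphism fixes it; G is not vertex-transitive.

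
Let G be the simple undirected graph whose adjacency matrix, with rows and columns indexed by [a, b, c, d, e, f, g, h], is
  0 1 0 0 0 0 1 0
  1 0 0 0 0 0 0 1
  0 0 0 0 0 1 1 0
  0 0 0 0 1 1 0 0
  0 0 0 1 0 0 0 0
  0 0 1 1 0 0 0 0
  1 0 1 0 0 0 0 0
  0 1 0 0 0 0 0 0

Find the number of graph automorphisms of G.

The degree sequence is [2, 2, 2, 2, 1, 2, 2, 1]; the two degree-1 vertices e and h are the ends of a path, so G = P_8. The only nontrivial automorphism of a path is the end-to-end reflection, so Aut(G) ≅ Z_2.

2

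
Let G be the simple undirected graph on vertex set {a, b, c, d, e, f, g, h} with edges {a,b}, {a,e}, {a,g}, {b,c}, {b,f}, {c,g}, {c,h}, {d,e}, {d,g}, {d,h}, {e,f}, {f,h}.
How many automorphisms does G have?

48

G is 3-regular and bipartite on 2^3 = 8 vertices with girth 4; it is the hypercube graph Q_3. The symmetry group of the 3-cube is the hyperoctahedral group B_3 = Z_2 ≀ S_3, of order 2^3·3! = 48.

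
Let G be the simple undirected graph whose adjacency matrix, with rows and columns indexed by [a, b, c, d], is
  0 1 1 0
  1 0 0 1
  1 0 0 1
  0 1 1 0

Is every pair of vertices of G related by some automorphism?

Yes

G is 2-regular and connected on 4 vertices, i.e. the cycle C_4. C_4 has 4 rotations and 4 reflections, so Aut(C_4) ≅ D_4 of order 8. Under this action every vertex can be carried to every other, so G is vertex-transitive.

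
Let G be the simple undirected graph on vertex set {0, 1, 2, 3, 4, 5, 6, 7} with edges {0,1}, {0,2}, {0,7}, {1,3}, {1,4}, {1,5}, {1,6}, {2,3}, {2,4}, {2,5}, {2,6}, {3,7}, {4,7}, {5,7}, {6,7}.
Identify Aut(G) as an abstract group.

The vertices split by degree into {1, 2, 7} (degree 5) and {0, 3, 4, 5, 6} (degree 3); every edge runs between the two parts, so G is the complete bipartite graph K_{3,5}. The parts have unequal sizes, so no automorphism swaps them; each part is permuted independently, giving S_3 × S_5 of order 3!·5! = 720.

S_3 × S_5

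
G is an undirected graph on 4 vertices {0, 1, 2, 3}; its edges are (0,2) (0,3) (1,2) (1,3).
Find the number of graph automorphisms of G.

G is 2-regular and bipartite on 2^2 = 4 vertices with girth 4; it is the hypercube graph Q_2. The symmetry group of the 2-cube is the hyperoctahedral group B_2 = Z_2 ≀ S_2, of order 2^2·2! = 8.

8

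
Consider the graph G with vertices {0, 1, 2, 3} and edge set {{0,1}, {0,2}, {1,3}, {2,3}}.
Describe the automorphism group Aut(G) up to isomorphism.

G is 2-regular and bipartite on 2^2 = 4 vertices with girth 4; it is the hypercube graph Q_2. Aut(Q_2) consists of the signed permutations of the 2 coordinate axes: 2! permutations times 2^2 sign flips, so |Aut| = 2^2·2! = 8.

the hyperoctahedral group B_2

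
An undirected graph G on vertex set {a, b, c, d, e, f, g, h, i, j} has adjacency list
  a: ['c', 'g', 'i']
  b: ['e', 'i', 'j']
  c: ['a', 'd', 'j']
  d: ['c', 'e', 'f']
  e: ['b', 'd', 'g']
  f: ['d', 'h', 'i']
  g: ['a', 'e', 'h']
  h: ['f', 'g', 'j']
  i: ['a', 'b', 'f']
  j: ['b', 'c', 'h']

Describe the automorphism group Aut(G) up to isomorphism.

G is 3-regular on 10 vertices with no triangles and no 4-cycles (girth 5): this is the Petersen graph. It is a classical fact that the Petersen graph has automorphism group S_5 (order 120), arising from its description as the Kneser graph K(5,2).

S_5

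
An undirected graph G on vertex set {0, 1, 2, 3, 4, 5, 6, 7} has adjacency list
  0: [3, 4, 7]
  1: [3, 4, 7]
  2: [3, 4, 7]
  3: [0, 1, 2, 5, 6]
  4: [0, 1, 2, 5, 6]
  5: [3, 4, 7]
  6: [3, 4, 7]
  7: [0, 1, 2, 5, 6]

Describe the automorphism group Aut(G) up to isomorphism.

The vertices split by degree into {3, 4, 7} (degree 5) and {0, 1, 2, 5, 6} (degree 3); every edge runs between the two parts, so G is the complete bipartite graph K_{3,5}. The parts have unequal sizes, so no automorphism swaps them; each part is permuted independently, giving S_5 × S_3 of order 5!·3! = 720.

S_5 × S_3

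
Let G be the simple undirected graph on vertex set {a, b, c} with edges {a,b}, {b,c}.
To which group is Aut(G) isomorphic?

The degree sequence is [1, 2, 1]; the two degree-1 vertices a and c are the ends of a path, so G = P_3. A path has exactly one nontrivial symmetry — reversal — giving Aut(G) of order 2.

C_2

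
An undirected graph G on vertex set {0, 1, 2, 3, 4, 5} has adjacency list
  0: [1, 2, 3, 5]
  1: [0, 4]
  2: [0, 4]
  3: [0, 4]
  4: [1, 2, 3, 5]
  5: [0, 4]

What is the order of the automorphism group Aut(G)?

48

The vertices split by degree into {0, 4} (degree 4) and {1, 2, 3, 5} (degree 2); every edge runs between the two parts, so G is the complete bipartite graph K_{2,4}. The parts have unequal sizes, so no automorphism swaps them; each part is permuted independently, giving S_4 × S_2 of order 4!·2! = 48.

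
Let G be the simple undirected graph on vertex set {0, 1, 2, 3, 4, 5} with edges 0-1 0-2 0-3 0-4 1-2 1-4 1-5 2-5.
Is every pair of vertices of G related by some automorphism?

No

Vertex 2 is the only vertex of degree 3, so every automorphism fixes it; G is not vertex-transitive.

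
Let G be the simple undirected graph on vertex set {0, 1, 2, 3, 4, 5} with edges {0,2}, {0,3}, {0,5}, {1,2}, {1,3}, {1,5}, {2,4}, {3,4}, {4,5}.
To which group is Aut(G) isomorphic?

S_3 ≀ Z_2

G is 3-regular and bipartite with parts {0, 1, 4} and {2, 3, 5} (each part is independent and every cross-pair is an edge), so G = K_{3,3}. Each part can be permuted independently (S_3 × S_3) and the two equal-size parts can also be swapped, giving (S_3 × S_3) ⋊ Z_2 of order 2·(3!)² = 72.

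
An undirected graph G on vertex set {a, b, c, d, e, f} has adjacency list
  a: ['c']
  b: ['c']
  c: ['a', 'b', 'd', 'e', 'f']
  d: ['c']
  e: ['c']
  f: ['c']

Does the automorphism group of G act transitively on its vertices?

Vertex c is the only vertex of degree 5, so every automorphism fixes it; G is not vertex-transitive.

No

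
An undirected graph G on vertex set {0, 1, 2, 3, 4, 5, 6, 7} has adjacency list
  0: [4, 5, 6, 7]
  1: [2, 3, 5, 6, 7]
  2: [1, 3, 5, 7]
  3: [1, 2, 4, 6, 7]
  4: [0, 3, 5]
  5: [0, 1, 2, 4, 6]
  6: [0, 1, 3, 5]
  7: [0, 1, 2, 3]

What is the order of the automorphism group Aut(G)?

The degree sequence is [4, 5, 4, 5, 3, 5, 4, 4]. Checking the degree-preserving permutations of the vertex set shows that none except the identity preserves every edge, so Aut(G) is trivial.

1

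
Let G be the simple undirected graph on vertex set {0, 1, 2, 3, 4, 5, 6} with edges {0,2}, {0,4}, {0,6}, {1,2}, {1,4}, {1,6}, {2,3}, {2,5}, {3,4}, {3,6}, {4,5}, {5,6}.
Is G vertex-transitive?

No

Automorphisms preserve degree, but G has vertices of degree 3 and vertices of degree 4; no automorphism maps one to the other, so G is not vertex-transitive.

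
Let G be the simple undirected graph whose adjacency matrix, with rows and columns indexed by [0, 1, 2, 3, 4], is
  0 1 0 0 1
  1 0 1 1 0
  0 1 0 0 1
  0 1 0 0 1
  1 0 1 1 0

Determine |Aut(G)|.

The vertices split by degree into {1, 4} (degree 3) and {0, 2, 3} (degree 2); every edge runs between the two parts, so G is the complete bipartite graph K_{2,3}. The parts have unequal sizes, so no automorphism swaps them; each part is permuted independently, giving S_3 × S_2 of order 3!·2! = 12.

12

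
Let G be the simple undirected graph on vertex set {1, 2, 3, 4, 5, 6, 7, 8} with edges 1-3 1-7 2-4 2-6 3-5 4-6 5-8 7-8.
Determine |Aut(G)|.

60

G has two connected components, {1, 3, 5, 7, 8} and {2, 4, 6}; each is 2-regular, so G = C_5 ⊔ C_3. No automorphism exchanges components of different sizes, hence Aut(G) is the direct product D_5 × D_3, order 60.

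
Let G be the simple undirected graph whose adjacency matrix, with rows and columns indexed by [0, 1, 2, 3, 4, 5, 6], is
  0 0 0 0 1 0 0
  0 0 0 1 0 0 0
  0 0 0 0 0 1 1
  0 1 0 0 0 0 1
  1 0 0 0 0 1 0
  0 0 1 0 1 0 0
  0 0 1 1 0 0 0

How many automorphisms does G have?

2

The degree sequence is [1, 1, 2, 2, 2, 2, 2]; the two degree-1 vertices 0 and 1 are the ends of a path, so G = P_7. The only nontrivial automorphism of a path is the end-to-end reflection, so Aut(G) ≅ Z_2.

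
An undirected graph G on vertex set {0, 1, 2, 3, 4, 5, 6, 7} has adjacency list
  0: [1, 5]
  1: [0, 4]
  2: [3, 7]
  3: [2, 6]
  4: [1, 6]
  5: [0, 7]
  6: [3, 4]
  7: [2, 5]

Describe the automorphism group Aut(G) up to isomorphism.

Every vertex has degree 2 and the graph is connected, so G is the 8-cycle C_8. C_8 has 8 rotations and 8 reflections, so Aut(C_8) ≅ D_8 of order 16.

the dihedral group of order 16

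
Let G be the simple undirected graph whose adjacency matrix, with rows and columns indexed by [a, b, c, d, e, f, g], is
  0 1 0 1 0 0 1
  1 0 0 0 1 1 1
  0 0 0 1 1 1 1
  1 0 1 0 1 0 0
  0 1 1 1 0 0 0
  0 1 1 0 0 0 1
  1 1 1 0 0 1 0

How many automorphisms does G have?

The degree sequence is [3, 4, 4, 3, 3, 3, 4]. Checking the degree-preserving permutations of the vertex set shows that none except the identity preserves every edge, so Aut(G) is trivial.

1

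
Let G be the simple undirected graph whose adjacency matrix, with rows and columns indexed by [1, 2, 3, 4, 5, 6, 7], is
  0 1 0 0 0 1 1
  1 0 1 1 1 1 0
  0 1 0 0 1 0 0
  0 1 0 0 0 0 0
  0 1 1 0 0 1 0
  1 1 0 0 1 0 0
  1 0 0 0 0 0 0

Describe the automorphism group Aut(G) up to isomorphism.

Degrees alone do not determine every vertex (e.g. 1 and 5 both have degree 3), but their neighbour-degree multisets differ: N(1) has degrees [1, 3, 5] while N(5) has degrees [2, 3, 5]. Repeating this refinement separates all vertices, so the only automorphism is the identity.

the trivial group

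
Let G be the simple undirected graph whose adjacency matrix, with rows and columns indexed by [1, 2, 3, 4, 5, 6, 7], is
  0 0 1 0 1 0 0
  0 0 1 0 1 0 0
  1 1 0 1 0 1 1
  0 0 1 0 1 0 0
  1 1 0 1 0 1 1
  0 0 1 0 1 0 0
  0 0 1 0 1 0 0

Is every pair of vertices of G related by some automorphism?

No

Automorphisms preserve degree, but G has vertices of degree 2 and vertices of degree 5; no automorphism maps one to the other, so G is not vertex-transitive.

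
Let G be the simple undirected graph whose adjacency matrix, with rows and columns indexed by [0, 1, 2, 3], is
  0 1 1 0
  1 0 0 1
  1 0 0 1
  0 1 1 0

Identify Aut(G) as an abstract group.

the dihedral group of order 8

G is 2-regular and bipartite on 2^2 = 4 vertices with girth 4; it is the hypercube graph Q_2. The symmetry group of the 2-cube is the hyperoctahedral group B_2 = Z_2 ≀ S_2, of order 2^2·2! = 8.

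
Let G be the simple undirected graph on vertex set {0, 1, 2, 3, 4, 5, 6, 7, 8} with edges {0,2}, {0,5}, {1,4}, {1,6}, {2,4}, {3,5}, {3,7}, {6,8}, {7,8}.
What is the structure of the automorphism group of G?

G is 2-regular and connected on 9 vertices, i.e. the cycle C_9. The automorphisms of the 9-cycle are exactly the symmetries of a regular 9-gon: the dihedral group D_9, |D_9| = 18.

the dihedral group of order 18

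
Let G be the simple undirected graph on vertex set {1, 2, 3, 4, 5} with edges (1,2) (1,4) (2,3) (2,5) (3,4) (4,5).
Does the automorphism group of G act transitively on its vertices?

No

Automorphisms preserve degree, but G has vertices of degree 2 and vertices of degree 3; no automorphism maps one to the other, so G is not vertex-transitive.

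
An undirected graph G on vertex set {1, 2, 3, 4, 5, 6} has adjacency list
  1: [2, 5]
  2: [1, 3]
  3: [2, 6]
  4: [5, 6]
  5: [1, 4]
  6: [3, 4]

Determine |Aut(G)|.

Every vertex has degree 2 and the graph is connected, so G is the 6-cycle C_6. C_6 has 6 rotations and 6 reflections, so Aut(C_6) ≅ D_6 of order 12.

12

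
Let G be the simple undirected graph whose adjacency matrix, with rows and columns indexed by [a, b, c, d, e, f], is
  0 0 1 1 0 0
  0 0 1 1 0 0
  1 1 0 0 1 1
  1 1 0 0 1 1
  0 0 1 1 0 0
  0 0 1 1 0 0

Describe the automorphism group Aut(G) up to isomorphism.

S_4 × S_2

The vertices split by degree into {c, d} (degree 4) and {a, b, e, f} (degree 2); every edge runs between the two parts, so G is the complete bipartite graph K_{2,4}. Automorphisms preserve the bipartition setwise (since the parts differ in size) and act as S_4 × S_2 within it; |Aut| = 48.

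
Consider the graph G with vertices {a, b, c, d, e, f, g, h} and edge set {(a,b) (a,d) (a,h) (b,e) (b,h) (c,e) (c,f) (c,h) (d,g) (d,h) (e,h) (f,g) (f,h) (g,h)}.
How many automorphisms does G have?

Vertex h is the unique vertex of degree 7; the remaining 7 vertices each have degree 3 and induce a cycle, so G is the wheel on 8 vertices with hub h. Every automorphism fixes the hub and acts on the rim 7-cycle, so Aut(G) ≅ Aut(C_7) = D_7 of order 14.

14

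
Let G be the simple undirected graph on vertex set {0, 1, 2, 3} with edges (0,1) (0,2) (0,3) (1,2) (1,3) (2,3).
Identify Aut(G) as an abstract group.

S_4

Every vertex has degree 3, so G is the complete graph K_4. Every bijection on the vertex set is an automorphism of K_4; hence Aut(K_4) ≅ S_4, order 24.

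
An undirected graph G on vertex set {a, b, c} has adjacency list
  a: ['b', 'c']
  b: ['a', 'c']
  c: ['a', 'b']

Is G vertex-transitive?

Yes

Every vertex has degree 2, so G is the complete graph K_3. Every bijection on the vertex set is an automorphism of K_3; hence Aut(K_3) ≅ S_3, order 6. This group acts transitively on the 3 vertices.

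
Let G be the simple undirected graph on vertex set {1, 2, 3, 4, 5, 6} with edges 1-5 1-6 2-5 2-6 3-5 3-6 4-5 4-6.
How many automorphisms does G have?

48

The vertices split by degree into {5, 6} (degree 4) and {1, 2, 3, 4} (degree 2); every edge runs between the two parts, so G is the complete bipartite graph K_{2,4}. Automorphisms preserve the bipartition setwise (since the parts differ in size) and act as S_4 × S_2 within it; |Aut| = 48.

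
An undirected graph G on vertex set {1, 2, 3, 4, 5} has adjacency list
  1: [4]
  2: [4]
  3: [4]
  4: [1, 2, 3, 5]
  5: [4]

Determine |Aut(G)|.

24

Vertex 4 has degree 4 and every other vertex has degree 1, so G is the star K_{1,4} with centre 4. The 4 leaves are pairwise interchangeable while the centre is fixed, giving Aut(G) = S_4.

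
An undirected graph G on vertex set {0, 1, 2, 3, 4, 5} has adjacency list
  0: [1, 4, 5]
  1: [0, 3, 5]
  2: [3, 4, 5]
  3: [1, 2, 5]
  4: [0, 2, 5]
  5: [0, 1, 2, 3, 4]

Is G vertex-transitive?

Vertex 5 is the only vertex of degree 5, so every automorphism fixes it; G is not vertex-transitive.

No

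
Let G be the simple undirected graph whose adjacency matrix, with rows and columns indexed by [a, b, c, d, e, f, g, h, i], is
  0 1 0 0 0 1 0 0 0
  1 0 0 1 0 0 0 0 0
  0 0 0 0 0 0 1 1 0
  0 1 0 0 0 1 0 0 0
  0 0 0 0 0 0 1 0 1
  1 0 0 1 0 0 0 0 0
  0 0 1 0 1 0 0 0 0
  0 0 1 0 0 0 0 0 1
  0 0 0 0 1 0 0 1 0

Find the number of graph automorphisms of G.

G has two connected components, {c, e, g, h, i} and {a, b, d, f}; each is 2-regular, so G = C_5 ⊔ C_4. No automorphism exchanges components of different sizes, hence Aut(G) is the direct product D_4 × D_5, order 80.

80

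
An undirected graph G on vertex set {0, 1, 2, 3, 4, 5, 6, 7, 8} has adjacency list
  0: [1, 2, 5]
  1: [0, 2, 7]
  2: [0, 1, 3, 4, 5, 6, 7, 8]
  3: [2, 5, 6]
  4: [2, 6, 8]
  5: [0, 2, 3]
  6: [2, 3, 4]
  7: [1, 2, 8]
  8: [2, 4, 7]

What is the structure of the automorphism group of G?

D_8

Vertex 2 is the unique vertex of degree 8; the remaining 8 vertices each have degree 3 and induce a cycle, so G is the wheel on 9 vertices with hub 2. With the hub fixed, the remaining symmetry is that of the rim cycle C_8, giving the dihedral group D_8.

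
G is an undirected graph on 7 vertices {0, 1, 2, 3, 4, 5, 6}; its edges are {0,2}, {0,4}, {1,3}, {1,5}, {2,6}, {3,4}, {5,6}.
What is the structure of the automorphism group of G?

D_7

Every vertex has degree 2 and the graph is connected, so G is the 7-cycle C_7. The automorphisms of the 7-cycle are exactly the symmetries of a regular 7-gon: the dihedral group D_7, |D_7| = 14.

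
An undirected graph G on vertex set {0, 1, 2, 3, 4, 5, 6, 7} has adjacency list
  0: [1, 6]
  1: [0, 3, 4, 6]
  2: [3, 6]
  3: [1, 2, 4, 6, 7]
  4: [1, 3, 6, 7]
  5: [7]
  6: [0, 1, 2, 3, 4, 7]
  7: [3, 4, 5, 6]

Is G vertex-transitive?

Vertex 3 is the only vertex of degree 5, so every automorphism fixes it; G is not vertex-transitive.

No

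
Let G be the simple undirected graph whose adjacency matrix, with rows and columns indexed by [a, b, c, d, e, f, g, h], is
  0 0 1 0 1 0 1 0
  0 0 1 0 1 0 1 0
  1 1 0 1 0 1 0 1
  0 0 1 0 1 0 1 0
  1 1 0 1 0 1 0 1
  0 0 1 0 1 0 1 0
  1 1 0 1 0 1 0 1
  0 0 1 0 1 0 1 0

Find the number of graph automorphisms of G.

720

The vertices split by degree into {c, e, g} (degree 5) and {a, b, d, f, h} (degree 3); every edge runs between the two parts, so G is the complete bipartite graph K_{3,5}. Automorphisms preserve the bipartition setwise (since the parts differ in size) and act as S_5 × S_3 within it; |Aut| = 720.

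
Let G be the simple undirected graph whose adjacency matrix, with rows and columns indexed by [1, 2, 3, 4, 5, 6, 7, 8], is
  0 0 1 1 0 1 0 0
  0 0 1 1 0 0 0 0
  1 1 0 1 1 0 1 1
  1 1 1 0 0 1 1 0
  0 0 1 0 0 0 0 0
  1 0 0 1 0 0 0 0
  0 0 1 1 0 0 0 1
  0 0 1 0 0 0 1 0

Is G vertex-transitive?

No

Vertex 3 is the only vertex of degree 6, so every automorphism fixes it; G is not vertex-transitive.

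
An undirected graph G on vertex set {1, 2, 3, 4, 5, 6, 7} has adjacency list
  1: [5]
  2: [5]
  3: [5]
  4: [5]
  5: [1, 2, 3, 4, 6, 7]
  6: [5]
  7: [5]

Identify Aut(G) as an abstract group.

Vertex 5 has degree 6 and every other vertex has degree 1, so G is the star K_{1,6} with centre 5. The 6 leaves are pairwise interchangeable while the centre is fixed, giving Aut(G) = S_6.

the symmetric group on 6 letters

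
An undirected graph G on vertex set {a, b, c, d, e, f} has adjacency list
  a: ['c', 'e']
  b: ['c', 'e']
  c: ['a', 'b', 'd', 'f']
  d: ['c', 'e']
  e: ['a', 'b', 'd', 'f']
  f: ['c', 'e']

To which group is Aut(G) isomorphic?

S_4 × S_2

The vertices split by degree into {c, e} (degree 4) and {a, b, d, f} (degree 2); every edge runs between the two parts, so G is the complete bipartite graph K_{2,4}. Automorphisms preserve the bipartition setwise (since the parts differ in size) and act as S_4 × S_2 within it; |Aut| = 48.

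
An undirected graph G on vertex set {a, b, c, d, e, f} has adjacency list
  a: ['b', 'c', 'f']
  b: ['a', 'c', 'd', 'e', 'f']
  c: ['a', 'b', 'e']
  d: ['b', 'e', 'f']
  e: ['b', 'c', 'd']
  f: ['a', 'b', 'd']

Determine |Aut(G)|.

Vertex b is the unique vertex of degree 5; the remaining 5 vertices each have degree 3 and induce a cycle, so G is the wheel on 6 vertices with hub b. Every automorphism fixes the hub and acts on the rim 5-cycle, so Aut(G) ≅ Aut(C_5) = D_5 of order 10.

10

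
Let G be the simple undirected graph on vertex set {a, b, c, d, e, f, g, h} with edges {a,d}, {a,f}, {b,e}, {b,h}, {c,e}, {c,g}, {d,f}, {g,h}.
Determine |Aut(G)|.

60

G has two connected components, {b, c, e, g, h} and {a, d, f}; each is 2-regular, so G = C_5 ⊔ C_3. No automorphism exchanges components of different sizes, hence Aut(G) is the direct product D_3 × D_5, order 60.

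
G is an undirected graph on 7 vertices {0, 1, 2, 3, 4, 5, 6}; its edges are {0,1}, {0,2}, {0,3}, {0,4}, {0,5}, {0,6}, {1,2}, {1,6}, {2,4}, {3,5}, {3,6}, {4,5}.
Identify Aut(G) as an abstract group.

Vertex 0 is the unique vertex of degree 6; the remaining 6 vertices each have degree 3 and induce a cycle, so G is the wheel on 7 vertices with hub 0. With the hub fixed, the remaining symmetry is that of the rim cycle C_6, giving the dihedral group D_6.

D_6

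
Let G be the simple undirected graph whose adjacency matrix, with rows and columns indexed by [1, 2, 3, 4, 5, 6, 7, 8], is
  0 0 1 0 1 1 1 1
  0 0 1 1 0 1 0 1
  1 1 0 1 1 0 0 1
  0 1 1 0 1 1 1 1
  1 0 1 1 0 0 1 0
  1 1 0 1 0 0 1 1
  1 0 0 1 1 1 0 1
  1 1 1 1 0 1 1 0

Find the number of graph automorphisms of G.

1

The degree sequence is [5, 4, 5, 6, 4, 5, 5, 6]. Checking the degree-preserving permutations of the vertex set shows that none except the identity preserves every edge, so Aut(G) is trivial.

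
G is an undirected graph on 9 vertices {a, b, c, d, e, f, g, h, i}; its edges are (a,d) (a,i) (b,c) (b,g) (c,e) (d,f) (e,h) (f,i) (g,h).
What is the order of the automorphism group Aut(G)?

80

G has two connected components, {b, c, e, g, h} and {a, d, f, i}; each is 2-regular, so G = C_5 ⊔ C_4. The components are non-isomorphic (different sizes), so Aut(G) = Aut(C_4) × Aut(C_5) = D_4 × D_5 of order 8·10 = 80.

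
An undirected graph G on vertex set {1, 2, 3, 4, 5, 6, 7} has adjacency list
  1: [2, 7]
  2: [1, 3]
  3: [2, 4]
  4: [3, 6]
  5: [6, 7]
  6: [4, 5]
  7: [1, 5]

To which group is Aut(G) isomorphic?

D_7

G is 2-regular and connected on 7 vertices, i.e. the cycle C_7. C_7 has 7 rotations and 7 reflections, so Aut(C_7) ≅ D_7 of order 14.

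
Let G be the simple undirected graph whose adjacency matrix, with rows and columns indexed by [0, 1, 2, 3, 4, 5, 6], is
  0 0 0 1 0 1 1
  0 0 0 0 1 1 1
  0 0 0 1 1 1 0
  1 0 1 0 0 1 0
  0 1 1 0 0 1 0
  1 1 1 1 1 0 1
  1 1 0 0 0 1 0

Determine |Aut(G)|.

Vertex 5 is the unique vertex of degree 6; the remaining 6 vertices each have degree 3 and induce a cycle, so G is the wheel on 7 vertices with hub 5. With the hub fixed, the remaining symmetry is that of the rim cycle C_6, giving the dihedral group D_6.

12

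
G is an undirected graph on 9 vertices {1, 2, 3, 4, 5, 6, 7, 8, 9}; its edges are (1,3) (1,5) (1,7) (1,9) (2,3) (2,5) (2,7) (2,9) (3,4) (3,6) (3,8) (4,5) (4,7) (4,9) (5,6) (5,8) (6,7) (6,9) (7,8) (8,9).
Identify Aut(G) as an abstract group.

The vertices split by degree into {3, 5, 7, 9} (degree 5) and {1, 2, 4, 6, 8} (degree 4); every edge runs between the two parts, so G is the complete bipartite graph K_{4,5}. The parts have unequal sizes, so no automorphism swaps them; each part is permuted independently, giving S_4 × S_5 of order 4!·5! = 2880.

S_4 × S_5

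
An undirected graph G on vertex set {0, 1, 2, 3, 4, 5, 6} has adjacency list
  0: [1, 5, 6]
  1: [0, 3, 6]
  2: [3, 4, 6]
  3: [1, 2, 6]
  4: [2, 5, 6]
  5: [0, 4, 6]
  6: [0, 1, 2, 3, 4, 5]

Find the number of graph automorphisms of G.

12

Vertex 6 is the unique vertex of degree 6; the remaining 6 vertices each have degree 3 and induce a cycle, so G is the wheel on 7 vertices with hub 6. With the hub fixed, the remaining symmetry is that of the rim cycle C_6, giving the dihedral group D_6.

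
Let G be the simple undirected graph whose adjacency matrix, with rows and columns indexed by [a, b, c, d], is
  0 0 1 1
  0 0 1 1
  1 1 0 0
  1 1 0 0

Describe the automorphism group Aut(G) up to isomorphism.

G is 2-regular and bipartite with parts {c, d} and {a, b} (each part is independent and every cross-pair is an edge), so G = K_{2,2}. Each part can be permuted independently (S_2 × S_2) and the two equal-size parts can also be swapped, giving (S_2 × S_2) ⋊ Z_2 of order 2·(2!)² = 8.

S_2 ≀ Z_2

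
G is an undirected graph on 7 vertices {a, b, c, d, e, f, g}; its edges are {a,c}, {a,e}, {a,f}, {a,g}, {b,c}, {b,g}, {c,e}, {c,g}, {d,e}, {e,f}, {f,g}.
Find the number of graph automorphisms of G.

Degrees alone do not determine every vertex (e.g. a and c both have degree 4), but their neighbour-degree multisets differ: N(a) has degrees [3, 4, 4, 4] while N(c) has degrees [2, 4, 4, 4]. Repeating this refinement separates all vertices, so the only automorphism is the identity.

1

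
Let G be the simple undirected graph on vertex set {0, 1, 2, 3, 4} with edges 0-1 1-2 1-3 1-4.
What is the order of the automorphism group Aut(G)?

24

Vertex 1 has degree 4 and every other vertex has degree 1, so G is the star K_{1,4} with centre 1. Any automorphism fixes the centre and permutes the 4 leaves freely, so Aut(G) ≅ S_4 of order 4! = 24.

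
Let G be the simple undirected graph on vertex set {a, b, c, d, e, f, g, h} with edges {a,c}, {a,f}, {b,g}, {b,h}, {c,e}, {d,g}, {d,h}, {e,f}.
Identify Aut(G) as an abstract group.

(D_4 × D_4) ⋊ Z_2

G has two connected components, {a, c, e, f} and {b, d, g, h}; each is 2-regular, so G = C_4 ⊔ C_4. Aut of a disjoint union of two copies of C_4 is the wreath product D_4 ≀ Z_2, of order 2·8² = 128.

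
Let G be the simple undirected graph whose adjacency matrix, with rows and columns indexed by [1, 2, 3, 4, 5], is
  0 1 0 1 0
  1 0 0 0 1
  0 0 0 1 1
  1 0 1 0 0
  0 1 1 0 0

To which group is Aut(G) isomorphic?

G is 2-regular and connected on 5 vertices, i.e. the cycle C_5. C_5 has 5 rotations and 5 reflections, so Aut(C_5) ≅ D_5 of order 10.

D_5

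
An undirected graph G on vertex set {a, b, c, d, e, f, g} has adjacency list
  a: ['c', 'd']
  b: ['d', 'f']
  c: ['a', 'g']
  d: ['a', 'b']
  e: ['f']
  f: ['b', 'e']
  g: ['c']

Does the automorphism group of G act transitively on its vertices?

Automorphisms preserve degree, but G has vertices of degree 1 and vertices of degree 2; no automorphism maps one to the other, so G is not vertex-transitive.

No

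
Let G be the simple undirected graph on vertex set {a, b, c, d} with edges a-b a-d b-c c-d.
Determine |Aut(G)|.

G is 2-regular and connected on 4 vertices, i.e. the cycle C_4. The automorphisms of the 4-cycle are exactly the symmetries of a regular 4-gon: the dihedral group D_4, |D_4| = 8.

8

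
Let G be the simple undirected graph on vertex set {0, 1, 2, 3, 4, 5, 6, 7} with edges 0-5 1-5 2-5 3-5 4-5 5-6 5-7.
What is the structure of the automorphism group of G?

the symmetric group on 7 letters

Vertex 5 has degree 7 and every other vertex has degree 1, so G is the star K_{1,7} with centre 5. The 7 leaves are pairwise interchangeable while the centre is fixed, giving Aut(G) = S_7.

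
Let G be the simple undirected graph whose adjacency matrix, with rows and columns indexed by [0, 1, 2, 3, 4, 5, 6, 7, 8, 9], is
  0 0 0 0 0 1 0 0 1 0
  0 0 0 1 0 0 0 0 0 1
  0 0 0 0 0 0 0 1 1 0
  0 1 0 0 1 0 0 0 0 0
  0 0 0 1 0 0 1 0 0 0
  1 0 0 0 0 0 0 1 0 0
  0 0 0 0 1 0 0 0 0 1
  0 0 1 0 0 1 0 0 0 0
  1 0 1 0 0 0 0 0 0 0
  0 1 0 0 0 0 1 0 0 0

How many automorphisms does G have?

200

G has two connected components, {1, 3, 4, 6, 9} and {0, 2, 5, 7, 8}; each is 2-regular, so G = C_5 ⊔ C_5. With two isomorphic components, Aut(G) = Aut(C_5) ≀ S_2 = (D_5 × D_5) ⋊ Z_2: permute each cycle by D_5, then optionally swap the two cycles. Order 2·(2·5)² = 200.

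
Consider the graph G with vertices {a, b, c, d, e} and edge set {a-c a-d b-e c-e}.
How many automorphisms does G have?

The degree sequence is [2, 1, 2, 1, 2]; the two degree-1 vertices b and d are the ends of a path, so G = P_5. A path has exactly one nontrivial symmetry — reversal — giving Aut(G) of order 2.

2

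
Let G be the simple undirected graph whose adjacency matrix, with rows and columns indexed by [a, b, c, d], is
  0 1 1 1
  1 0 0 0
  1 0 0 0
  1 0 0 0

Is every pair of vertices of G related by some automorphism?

No

Vertex a is the only vertex of degree 3, so every automorphism fixes it; G is not vertex-transitive.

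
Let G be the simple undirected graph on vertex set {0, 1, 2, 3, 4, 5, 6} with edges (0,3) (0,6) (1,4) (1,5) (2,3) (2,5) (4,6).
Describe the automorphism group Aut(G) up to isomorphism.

Every vertex has degree 2 and the graph is connected, so G is the 7-cycle C_7. C_7 has 7 rotations and 7 reflections, so Aut(C_7) ≅ D_7 of order 14.

D_7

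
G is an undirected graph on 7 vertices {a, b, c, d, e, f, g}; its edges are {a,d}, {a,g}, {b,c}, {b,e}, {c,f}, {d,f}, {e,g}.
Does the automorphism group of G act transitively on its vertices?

G is 2-regular and connected on 7 vertices, i.e. the cycle C_7. The automorphisms of the 7-cycle are exactly the symmetries of a regular 7-gon: the dihedral group D_7, |D_7| = 14. Under this action every vertex can be carried to every other, so G is vertex-transitive.

Yes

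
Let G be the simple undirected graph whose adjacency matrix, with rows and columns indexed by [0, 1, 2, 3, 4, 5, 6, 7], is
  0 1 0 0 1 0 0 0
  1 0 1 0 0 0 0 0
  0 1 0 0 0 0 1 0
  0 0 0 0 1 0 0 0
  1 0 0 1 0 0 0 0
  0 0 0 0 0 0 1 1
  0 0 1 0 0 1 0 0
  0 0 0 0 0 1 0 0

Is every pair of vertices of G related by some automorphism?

No

Automorphisms preserve degree, but G has vertices of degree 1 and vertices of degree 2; no automorphism maps one to the other, so G is not vertex-transitive.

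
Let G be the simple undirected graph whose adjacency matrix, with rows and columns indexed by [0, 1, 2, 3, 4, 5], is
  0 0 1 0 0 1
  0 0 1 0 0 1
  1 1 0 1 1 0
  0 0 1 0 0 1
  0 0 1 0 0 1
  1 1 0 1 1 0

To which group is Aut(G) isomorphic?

The vertices split by degree into {2, 5} (degree 4) and {0, 1, 3, 4} (degree 2); every edge runs between the two parts, so G is the complete bipartite graph K_{2,4}. Automorphisms preserve the bipartition setwise (since the parts differ in size) and act as S_4 × S_2 within it; |Aut| = 48.

S_4 × S_2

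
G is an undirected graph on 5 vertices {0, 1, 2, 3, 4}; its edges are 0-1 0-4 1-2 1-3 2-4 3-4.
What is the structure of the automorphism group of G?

S_3 × S_2

The vertices split by degree into {1, 4} (degree 3) and {0, 2, 3} (degree 2); every edge runs between the two parts, so G is the complete bipartite graph K_{2,3}. The parts have unequal sizes, so no automorphism swaps them; each part is permuted independently, giving S_3 × S_2 of order 3!·2! = 12.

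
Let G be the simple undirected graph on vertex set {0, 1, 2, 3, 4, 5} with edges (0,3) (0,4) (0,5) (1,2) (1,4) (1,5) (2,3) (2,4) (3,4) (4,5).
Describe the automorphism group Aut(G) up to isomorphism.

Vertex 4 is the unique vertex of degree 5; the remaining 5 vertices each have degree 3 and induce a cycle, so G is the wheel on 6 vertices with hub 4. With the hub fixed, the remaining symmetry is that of the rim cycle C_5, giving the dihedral group D_5.

the dihedral group of order 10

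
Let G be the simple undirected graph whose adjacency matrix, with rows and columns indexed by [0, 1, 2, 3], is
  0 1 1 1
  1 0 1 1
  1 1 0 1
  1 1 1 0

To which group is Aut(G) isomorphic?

S_4

Every vertex has degree 3, so G is the complete graph K_4. Any permutation of the 4 vertices preserves K_4, so Aut(K_4) = S_4 of order 4! = 24.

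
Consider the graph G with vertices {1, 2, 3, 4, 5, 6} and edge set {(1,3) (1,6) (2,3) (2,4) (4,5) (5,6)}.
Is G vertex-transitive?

G is 2-regular and connected on 6 vertices, i.e. the cycle C_6. C_6 has 6 rotations and 6 reflections, so Aut(C_6) ≅ D_6 of order 12. Under this action every vertex can be carried to every other, so G is vertex-transitive.

Yes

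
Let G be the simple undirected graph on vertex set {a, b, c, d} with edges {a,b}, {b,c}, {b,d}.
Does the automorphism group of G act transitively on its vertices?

No

Vertex b is the only vertex of degree 3, so every automorphism fixes it; G is not vertex-transitive.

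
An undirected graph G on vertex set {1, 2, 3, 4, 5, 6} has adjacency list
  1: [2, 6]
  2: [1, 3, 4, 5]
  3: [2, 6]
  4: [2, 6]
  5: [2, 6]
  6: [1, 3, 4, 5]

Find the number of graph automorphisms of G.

48

The vertices split by degree into {2, 6} (degree 4) and {1, 3, 4, 5} (degree 2); every edge runs between the two parts, so G is the complete bipartite graph K_{2,4}. Automorphisms preserve the bipartition setwise (since the parts differ in size) and act as S_4 × S_2 within it; |Aut| = 48.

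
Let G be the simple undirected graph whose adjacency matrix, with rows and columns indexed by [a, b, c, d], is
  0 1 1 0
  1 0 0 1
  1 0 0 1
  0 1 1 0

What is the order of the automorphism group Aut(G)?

G is 2-regular and bipartite on 2^2 = 4 vertices with girth 4; it is the hypercube graph Q_2. The symmetry group of the 2-cube is the hyperoctahedral group B_2 = Z_2 ≀ S_2, of order 2^2·2! = 8.

8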